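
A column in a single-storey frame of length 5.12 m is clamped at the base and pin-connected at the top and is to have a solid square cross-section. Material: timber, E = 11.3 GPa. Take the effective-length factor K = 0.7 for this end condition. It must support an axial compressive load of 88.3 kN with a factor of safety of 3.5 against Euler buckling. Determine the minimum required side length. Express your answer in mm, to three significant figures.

a ≈ 144 mm

Required P_cr = n·P = 3.5 × 88.3 = 309.0 kN
L_e = K·L = 0.7 × 5.12 = 3.584 m
Required I = P_cr·L_e²/(π²E) = 3.091×10^5 × 3.584² / (π² × 1.13×10^10) = 3.559×10^-5 m⁴
I_req = 3.559×10^7 mm⁴
Solid square: I = a⁴/12  ⇒  a = (12I)^(1/4) = (12×3.559×10^7)^(1/4) = 144 mm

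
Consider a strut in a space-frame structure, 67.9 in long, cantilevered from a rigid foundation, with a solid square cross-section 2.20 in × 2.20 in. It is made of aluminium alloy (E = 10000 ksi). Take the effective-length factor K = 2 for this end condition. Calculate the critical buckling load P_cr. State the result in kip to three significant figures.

I = a⁴/12 = 2.20⁴/12 = 1.952 in⁴
Effective length L_e = K·L = 2 × 67.9 = 135.8 in
P_cr = π²EI / L_e² = π² × 10000×10³ × 1.952 / 135.8² = 1.045×10^4 lb

P_cr ≈ 10.4 kip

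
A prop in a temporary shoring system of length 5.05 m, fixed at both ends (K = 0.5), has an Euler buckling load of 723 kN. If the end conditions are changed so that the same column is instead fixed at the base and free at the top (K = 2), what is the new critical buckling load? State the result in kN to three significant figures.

P_cr ∝ 1/K², so P_cr,new = P_cr,old × (K_old/K_new)² = 723 × (0.5/2)²
= 723 × 0.06250 = 45.2 kN

P_cr ≈ 45.2 kN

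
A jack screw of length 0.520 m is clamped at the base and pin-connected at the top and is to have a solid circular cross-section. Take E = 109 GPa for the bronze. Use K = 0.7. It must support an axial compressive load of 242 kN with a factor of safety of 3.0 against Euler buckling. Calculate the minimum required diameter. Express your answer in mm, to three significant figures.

Required P_cr = n·P = 3.0 × 242 = 726.0 kN
L_e = K·L = 0.7 × 0.520 = 0.3640 m
Required I = P_cr·L_e²/(π²E) = 7.260×10^5 × 0.3640² / (π² × 1.09×10^11) = 8.942×10^-8 m⁴
I_req = 8.942×10^4 mm⁴
Solid circle: I = πd⁴/64  ⇒  d = (64I/π)^(1/4) = (64×8.942×10^4/π)^(1/4) = 36.7 mm

d ≈ 36.7 mm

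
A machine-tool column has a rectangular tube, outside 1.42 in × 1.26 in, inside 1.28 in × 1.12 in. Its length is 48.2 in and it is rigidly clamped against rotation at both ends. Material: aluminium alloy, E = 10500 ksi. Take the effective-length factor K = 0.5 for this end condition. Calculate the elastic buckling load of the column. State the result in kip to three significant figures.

P_cr ≈ 15.5 kip

Weak-axis I_min = (h_o·b_o³ − h_i·b_i³)/12 with b_o = 1.26, b_i = 1.120 in (shorter outer/inner sides).
I_min = (1.42×1.26³ − 1.280×1.120³)/12 = 8.685×10^-2 in⁴
Effective length L_e = K·L = 0.5 × 48.2 = 24.10 in
P_cr = π²EI / L_e² = π² × 10500×10³ × 8.685×10^-2 / 24.10² = 1.550×10^4 lb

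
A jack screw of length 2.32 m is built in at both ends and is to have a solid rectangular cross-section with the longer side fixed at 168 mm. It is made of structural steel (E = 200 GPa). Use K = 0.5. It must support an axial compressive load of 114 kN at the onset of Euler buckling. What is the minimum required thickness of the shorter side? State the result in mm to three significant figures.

b ≈ 17.7 mm

L_e = K·L = 0.5 × 2.32 = 1.160 m
Required I = P_cr·L_e²/(π²E) = 1.140×10^5 × 1.160² / (π² × 2.00×10^11) = 7.771×10^-8 m⁴
I_req = 7.771×10^4 mm⁴
Rectangle, weak axis: I_min = h·b³/12 with h = 168 mm fixed  ⇒  b = (12I/h)^(1/3) = 17.7 mm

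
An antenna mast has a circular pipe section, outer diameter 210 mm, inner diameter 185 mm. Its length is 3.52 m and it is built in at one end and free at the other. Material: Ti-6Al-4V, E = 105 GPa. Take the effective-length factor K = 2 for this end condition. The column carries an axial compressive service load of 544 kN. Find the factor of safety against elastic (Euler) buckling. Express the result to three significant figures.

n ≈ 1.46

d_o = 210 mm, d_i = 185 mm
I = π(d_o⁴ − d_i⁴)/64 = π(210⁴ − 185.0⁴)/64 = 3.797×10^7 mm⁴
I = 3.797×10^7 mm⁴ = 3.797×10^-5 m⁴
Effective length L_e = K·L = 2 × 3.52 = 7.040 m
P_cr = π²EI / L_e² = π² × 105×10⁹ × 3.797×10^-5 / 7.040² = 7.939×10^5 N
Factor of safety n = P_cr / P = 793.87 / 544 = 1.46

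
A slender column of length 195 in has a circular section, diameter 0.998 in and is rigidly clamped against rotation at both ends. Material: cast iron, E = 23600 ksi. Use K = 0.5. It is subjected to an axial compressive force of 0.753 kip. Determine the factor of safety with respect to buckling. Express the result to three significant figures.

I = πd⁴/64 = π×0.998⁴/64 = 4.870×10^-2 in⁴
Effective length L_e = K·L = 0.5 × 195 = 97.50 in
P_cr = π²EI / L_e² = π² × 23600×10³ × 4.870×10^-2 / 97.50² = 1.193×10^3 lb
Factor of safety n = P_cr / P = 1.1931 / 0.753 = 1.58

n ≈ 1.58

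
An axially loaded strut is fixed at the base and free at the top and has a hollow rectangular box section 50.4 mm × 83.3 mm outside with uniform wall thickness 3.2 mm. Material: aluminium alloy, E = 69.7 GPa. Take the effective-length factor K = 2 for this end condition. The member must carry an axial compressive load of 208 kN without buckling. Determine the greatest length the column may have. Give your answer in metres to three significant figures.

Inner dimensions: h_i = 83.3 − 2×3.2 = 76.90 mm, b_i = 50.4 − 2×3.2 = 44.00 mm
Weak-axis I_min = (h_o·b_o³ − h_i·b_i³)/12 with b_o = 50.4, b_i = 44.00 mm (shorter outer/inner sides).
I_min = (83.3×50.4³ − 76.90×44.00³)/12 = 3.428×10^5 mm⁴
I = 3.428×10^-7 m⁴
At the buckling limit P_cr = P = 2.080×10^5 N
From P_cr = π²EI/(K·L)²:  L = (1/K)·√(π²EI/P_cr) = (1/2)·√(π²×6.97×10^10×3.428×10^-7/2.080×10^5)
L = 0.532 m

L_max ≈ 0.532 m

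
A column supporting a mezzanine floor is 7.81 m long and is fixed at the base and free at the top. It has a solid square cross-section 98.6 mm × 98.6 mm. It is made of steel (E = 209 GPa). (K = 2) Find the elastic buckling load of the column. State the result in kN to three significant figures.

I = a⁴/12 = 98.6⁴/12 = 7.876×10^6 mm⁴
I = 7.876×10^6 mm⁴ = 7.876×10^-6 m⁴
Effective length L_e = K·L = 2 × 7.81 = 15.62 m
P_cr = π²EI / L_e² = π² × 209×10⁹ × 7.876×10^-6 / 15.62² = 6.659×10^4 N

P_cr ≈ 66.6 kN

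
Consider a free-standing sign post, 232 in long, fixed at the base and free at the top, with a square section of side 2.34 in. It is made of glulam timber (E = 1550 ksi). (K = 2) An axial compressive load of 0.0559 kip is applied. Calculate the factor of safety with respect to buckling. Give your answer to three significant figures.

I = a⁴/12 = 2.34⁴/12 = 2.499 in⁴
Effective length L_e = K·L = 2 × 232 = 464.0 in
P_cr = π²EI / L_e² = π² × 1550×10³ × 2.499 / 464.0² = 177.5 lb
Factor of safety n = P_cr / P = 0.17753 / 0.0559 = 3.18

n ≈ 3.18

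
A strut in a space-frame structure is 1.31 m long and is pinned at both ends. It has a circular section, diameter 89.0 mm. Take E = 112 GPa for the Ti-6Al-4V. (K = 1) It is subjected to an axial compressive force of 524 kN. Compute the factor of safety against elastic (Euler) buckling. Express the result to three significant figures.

n ≈ 3.79

I = πd⁴/64 = π×89.0⁴/64 = 3.080×10^6 mm⁴
I = 3.080×10^6 mm⁴ = 3.080×10^-6 m⁴
Effective length L_e = K·L = 1 × 1.31 = 1.310 m
P_cr = π²EI / L_e² = π² × 112×10⁹ × 3.080×10^-6 / 1.310² = 1.984×10^6 N
Factor of safety n = P_cr / P = 1983.8 / 524 = 3.79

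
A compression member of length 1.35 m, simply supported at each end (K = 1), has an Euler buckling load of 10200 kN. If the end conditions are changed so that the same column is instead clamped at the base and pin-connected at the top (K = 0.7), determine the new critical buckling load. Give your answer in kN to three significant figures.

P_cr ∝ 1/K², so P_cr,new = P_cr,old × (K_old/K_new)² = 10200 × (1/0.7)²
= 10200 × 2.041 = 20800 kN

P_cr ≈ 20800 kN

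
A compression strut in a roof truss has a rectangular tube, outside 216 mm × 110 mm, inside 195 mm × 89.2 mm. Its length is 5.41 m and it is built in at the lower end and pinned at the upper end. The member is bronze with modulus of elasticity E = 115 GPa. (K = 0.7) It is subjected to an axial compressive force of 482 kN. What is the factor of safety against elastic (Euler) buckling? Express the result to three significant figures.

Weak-axis I_min = (h_o·b_o³ − h_i·b_i³)/12 with b_o = 110, b_i = 89.20 mm (shorter outer/inner sides).
I_min = (216×110³ − 195.0×89.20³)/12 = 1.242×10^7 mm⁴
I = 1.242×10^7 mm⁴ = 1.242×10^-5 m⁴
Effective length L_e = K·L = 0.7 × 5.41 = 3.787 m
P_cr = π²EI / L_e² = π² × 115×10⁹ × 1.242×10^-5 / 3.787² = 9.833×10^5 N
Factor of safety n = P_cr / P = 983.33 / 482 = 2.04

n ≈ 2.04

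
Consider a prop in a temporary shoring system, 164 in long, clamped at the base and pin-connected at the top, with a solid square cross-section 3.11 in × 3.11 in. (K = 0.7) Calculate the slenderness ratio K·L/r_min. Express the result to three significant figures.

For a square r = a/√12 = 3.11/√12 = 0.8978 in
L_e = K·L = 0.7 × 164 = 114.8 in
λ = L_e / r_min = 114.80 / 0.8978 = 128

λ ≈ 128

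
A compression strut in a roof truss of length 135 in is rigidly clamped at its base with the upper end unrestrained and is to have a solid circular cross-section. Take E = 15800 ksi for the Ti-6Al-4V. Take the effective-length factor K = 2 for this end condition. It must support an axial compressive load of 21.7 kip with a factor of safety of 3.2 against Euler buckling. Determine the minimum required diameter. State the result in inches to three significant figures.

Required P_cr = n·P = 3.2 × 21.7 = 69.44 kip
L_e = K·L = 2 × 135 = 270.0 in
Required I = P_cr·L_e²/(π²E) = 6.944×10^4 × 270.0² / (π² × 1.58×10^7) = 32.46 in⁴
Solid circle: I = πd⁴/64  ⇒  d = (64I/π)^(1/4) = (64×32.46/π)^(1/4) = 5.07 in

d ≈ 5.07 in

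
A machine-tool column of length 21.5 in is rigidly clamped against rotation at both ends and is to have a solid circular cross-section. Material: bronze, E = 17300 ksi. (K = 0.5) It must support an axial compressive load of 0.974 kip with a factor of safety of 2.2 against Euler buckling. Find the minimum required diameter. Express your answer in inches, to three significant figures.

Required P_cr = n·P = 2.2 × 0.974 = 2.143 kip
L_e = K·L = 0.5 × 21.5 = 10.75 in
Required I = P_cr·L_e²/(π²E) = 2.143×10^3 × 10.75² / (π² × 1.73×10^7) = 1.450×10^-3 in⁴
Solid circle: I = πd⁴/64  ⇒  d = (64I/π)^(1/4) = (64×1.450×10^-3/π)^(1/4) = 0.415 in

d ≈ 0.415 in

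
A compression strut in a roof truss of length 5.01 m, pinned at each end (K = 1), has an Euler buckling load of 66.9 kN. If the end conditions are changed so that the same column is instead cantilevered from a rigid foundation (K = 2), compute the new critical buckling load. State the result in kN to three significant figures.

P_cr ∝ 1/K², so P_cr,new = P_cr,old × (K_old/K_new)² = 66.9 × (1/2)²
= 66.9 × 0.2500 = 16.7 kN

P_cr ≈ 16.7 kN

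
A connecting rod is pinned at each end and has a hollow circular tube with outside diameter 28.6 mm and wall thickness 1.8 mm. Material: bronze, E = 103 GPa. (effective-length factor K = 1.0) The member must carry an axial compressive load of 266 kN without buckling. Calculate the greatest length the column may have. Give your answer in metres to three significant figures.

L_max ≈ 0.229 m

Inner diameter d_i = 28.6 − 2×1.8 = 25.00 mm
I = π(d_o⁴ − d_i⁴)/64 = π(28.6⁴ − 25.00⁴)/64 = 1.367×10^4 mm⁴
I = 1.367×10^-8 m⁴
At the buckling limit P_cr = P = 2.660×10^5 N
From P_cr = π²EI/(K·L)²:  L = (1/K)·√(π²EI/P_cr) = (1/1)·√(π²×1.03×10^11×1.367×10^-8/2.660×10^5)
L = 0.229 m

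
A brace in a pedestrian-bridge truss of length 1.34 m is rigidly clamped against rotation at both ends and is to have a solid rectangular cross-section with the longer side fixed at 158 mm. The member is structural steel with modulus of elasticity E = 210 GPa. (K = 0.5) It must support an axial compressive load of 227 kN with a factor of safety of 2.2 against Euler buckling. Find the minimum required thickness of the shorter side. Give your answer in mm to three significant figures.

Required P_cr = n·P = 2.2 × 227 = 499.4 kN
L_e = K·L = 0.5 × 1.34 = 0.6700 m
Required I = P_cr·L_e²/(π²E) = 4.994×10^5 × 0.6700² / (π² × 2.10×10^11) = 1.082×10^-7 m⁴
I_req = 1.082×10^5 mm⁴
Rectangle, weak axis: I_min = h·b³/12 with h = 158 mm fixed  ⇒  b = (12I/h)^(1/3) = 20.2 mm

b ≈ 20.2 mm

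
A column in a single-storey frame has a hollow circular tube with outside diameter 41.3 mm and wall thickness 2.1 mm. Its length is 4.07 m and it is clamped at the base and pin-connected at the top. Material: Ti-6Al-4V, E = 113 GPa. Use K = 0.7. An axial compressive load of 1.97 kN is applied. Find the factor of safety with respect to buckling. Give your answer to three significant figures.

n ≈ 3.47

Inner diameter d_i = 41.3 − 2×2.1 = 37.10 mm
I = π(d_o⁴ − d_i⁴)/64 = π(41.3⁴ − 37.10⁴)/64 = 4.982×10^4 mm⁴
I = 4.982×10^4 mm⁴ = 4.982×10^-8 m⁴
Effective length L_e = K·L = 0.7 × 4.07 = 2.849 m
P_cr = π²EI / L_e² = π² × 113×10⁹ × 4.982×10^-8 / 2.849² = 6.845×10^3 N
Factor of safety n = P_cr / P = 6.8450 / 1.97 = 3.47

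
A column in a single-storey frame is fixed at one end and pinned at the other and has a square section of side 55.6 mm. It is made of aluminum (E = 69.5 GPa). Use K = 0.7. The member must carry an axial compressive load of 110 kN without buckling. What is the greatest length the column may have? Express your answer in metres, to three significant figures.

L_max ≈ 3.18 m

I = a⁴/12 = 55.6⁴/12 = 7.964×10^5 mm⁴
I = 7.964×10^-7 m⁴
At the buckling limit P_cr = P = 1.100×10^5 N
From P_cr = π²EI/(K·L)²:  L = (1/K)·√(π²EI/P_cr) = (1/0.7)·√(π²×6.95×10^10×7.964×10^-7/1.100×10^5)
L = 3.18 m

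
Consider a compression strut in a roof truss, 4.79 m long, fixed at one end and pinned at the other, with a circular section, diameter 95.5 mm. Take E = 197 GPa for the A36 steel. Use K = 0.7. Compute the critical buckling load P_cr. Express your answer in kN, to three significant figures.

P_cr ≈ 706 kN

I = πd⁴/64 = π×95.5⁴/64 = 4.083×10^6 mm⁴
I = 4.083×10^6 mm⁴ = 4.083×10^-6 m⁴
Effective length L_e = K·L = 0.7 × 4.79 = 3.353 m
P_cr = π²EI / L_e² = π² × 197×10⁹ × 4.083×10^-6 / 3.353² = 7.061×10^5 N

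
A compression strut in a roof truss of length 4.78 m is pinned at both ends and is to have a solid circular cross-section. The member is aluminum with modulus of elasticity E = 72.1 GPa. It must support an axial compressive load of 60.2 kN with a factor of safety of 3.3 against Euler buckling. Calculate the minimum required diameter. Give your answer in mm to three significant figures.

d ≈ 107 mm

Required P_cr = n·P = 3.3 × 60.2 = 198.7 kN
L_e = K·L = 1 × 4.78 = 4.780 m
Required I = P_cr·L_e²/(π²E) = 1.987×10^5 × 4.780² / (π² × 7.21×10^10) = 6.379×10^-6 m⁴
I_req = 6.379×10^6 mm⁴
Solid circle: I = πd⁴/64  ⇒  d = (64I/π)^(1/4) = (64×6.379×10^6/π)^(1/4) = 107 mm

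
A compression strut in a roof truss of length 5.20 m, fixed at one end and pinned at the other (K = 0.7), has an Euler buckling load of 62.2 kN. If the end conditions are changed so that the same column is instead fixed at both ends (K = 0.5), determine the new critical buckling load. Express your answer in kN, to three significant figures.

P_cr ≈ 122 kN

P_cr ∝ 1/K², so P_cr,new = P_cr,old × (K_old/K_new)² = 62.2 × (0.7/0.5)²
= 62.2 × 1.960 = 122 kN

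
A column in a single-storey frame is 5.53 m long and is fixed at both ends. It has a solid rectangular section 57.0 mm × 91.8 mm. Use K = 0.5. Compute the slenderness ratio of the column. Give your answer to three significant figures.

Buckling occurs about the weak axis: I_min = h·b³/12 with b = 57.0 mm (the shorter side).
I_min = 91.8×57.0³/12 = 1.417×10^6 mm⁴
A = 5.233×10^3 mm²;  r_min = √(I/A) = √(1.417×10^6/5.233×10^3) = 16.45 mm
L_e = K·L = 0.5 × 5.53 m = 2.765 m = 2765.0 mm
λ = L_e / r_min = 2765.0 / 16.45 = 168

λ ≈ 168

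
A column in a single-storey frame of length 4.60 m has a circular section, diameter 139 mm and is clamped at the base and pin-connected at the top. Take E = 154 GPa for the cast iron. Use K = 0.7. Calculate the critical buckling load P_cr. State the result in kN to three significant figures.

I = πd⁴/64 = π×139⁴/64 = 1.832×10^7 mm⁴
I = 1.832×10^7 mm⁴ = 1.832×10^-5 m⁴
Effective length L_e = K·L = 0.7 × 4.60 = 3.220 m
P_cr = π²EI / L_e² = π² × 154×10⁹ × 1.832×10^-5 / 3.220² = 2.686×10^6 N

P_cr ≈ 2690 kN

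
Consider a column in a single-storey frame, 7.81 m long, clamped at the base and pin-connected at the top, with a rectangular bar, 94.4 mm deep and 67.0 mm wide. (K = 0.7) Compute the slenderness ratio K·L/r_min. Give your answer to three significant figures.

For a rectangle r_min = b/√12 = 67.0/√12 = 19.34 mm
L_e = K·L = 0.7 × 7.81 m = 5.467 m = 5467.0 mm
λ = L_e / r_min = 5467.0 / 19.34 = 283

λ ≈ 283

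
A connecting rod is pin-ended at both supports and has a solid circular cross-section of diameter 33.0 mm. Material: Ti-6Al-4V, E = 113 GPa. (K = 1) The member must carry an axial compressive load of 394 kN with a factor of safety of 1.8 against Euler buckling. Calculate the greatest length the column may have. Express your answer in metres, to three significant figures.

I = πd⁴/64 = π×33.0⁴/64 = 5.821×10^4 mm⁴
I = 5.821×10^-8 m⁴
Required critical load P_cr = n·P = 1.8 × 394 = 709.2 kN = 7.092×10^5 N
From P_cr = π²EI/(K·L)²:  L = (1/K)·√(π²EI/P_cr) = (1/1)·√(π²×1.13×10^11×5.821×10^-8/7.092×10^5)
L = 0.303 m

L_max ≈ 0.303 m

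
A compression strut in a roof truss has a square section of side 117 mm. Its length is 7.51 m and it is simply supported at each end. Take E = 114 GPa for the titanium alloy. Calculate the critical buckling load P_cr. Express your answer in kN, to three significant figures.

I = a⁴/12 = 117⁴/12 = 1.562×10^7 mm⁴
I = 1.562×10^7 mm⁴ = 1.562×10^-5 m⁴
Effective length L_e = K·L = 1 × 7.51 = 7.510 m
P_cr = π²EI / L_e² = π² × 114×10⁹ × 1.562×10^-5 / 7.510² = 3.115×10^5 N

P_cr ≈ 312 kN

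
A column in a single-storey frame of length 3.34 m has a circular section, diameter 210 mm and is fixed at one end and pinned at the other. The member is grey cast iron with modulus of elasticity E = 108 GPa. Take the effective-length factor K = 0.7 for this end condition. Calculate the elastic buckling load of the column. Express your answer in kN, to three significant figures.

I = πd⁴/64 = π×210⁴/64 = 9.547×10^7 mm⁴
I = 9.547×10^7 mm⁴ = 9.547×10^-5 m⁴
Effective length L_e = K·L = 0.7 × 3.34 = 2.338 m
P_cr = π²EI / L_e² = π² × 108×10⁹ × 9.547×10^-5 / 2.338² = 1.862×10^7 N

P_cr ≈ 18600 kN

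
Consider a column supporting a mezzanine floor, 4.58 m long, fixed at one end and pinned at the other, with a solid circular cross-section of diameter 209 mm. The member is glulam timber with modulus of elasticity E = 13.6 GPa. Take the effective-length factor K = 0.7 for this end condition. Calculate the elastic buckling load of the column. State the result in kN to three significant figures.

I = πd⁴/64 = π×209⁴/64 = 9.366×10^7 mm⁴
I = 9.366×10^7 mm⁴ = 9.366×10^-5 m⁴
Effective length L_e = K·L = 0.7 × 4.58 = 3.206 m
P_cr = π²EI / L_e² = π² × 13.6×10⁹ × 9.366×10^-5 / 3.206² = 1.223×10^6 N

P_cr ≈ 1220 kN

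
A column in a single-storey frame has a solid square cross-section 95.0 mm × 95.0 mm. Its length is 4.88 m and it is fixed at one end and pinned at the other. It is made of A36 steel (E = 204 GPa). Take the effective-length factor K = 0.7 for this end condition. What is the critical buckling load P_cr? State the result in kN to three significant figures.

P_cr ≈ 1170 kN

I = a⁴/12 = 95.0⁴/12 = 6.788×10^6 mm⁴
I = 6.788×10^6 mm⁴ = 6.788×10^-6 m⁴
Effective length L_e = K·L = 0.7 × 4.88 = 3.416 m
P_cr = π²EI / L_e² = π² × 204×10⁹ × 6.788×10^-6 / 3.416² = 1.171×10^6 N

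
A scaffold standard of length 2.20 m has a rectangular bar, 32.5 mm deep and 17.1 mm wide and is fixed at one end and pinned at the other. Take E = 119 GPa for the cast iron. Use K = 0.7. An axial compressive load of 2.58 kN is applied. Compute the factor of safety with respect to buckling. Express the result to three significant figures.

n ≈ 2.60

Buckling occurs about the weak axis: I_min = h·b³/12 with b = 17.1 mm (the shorter side).
I_min = 32.5×17.1³/12 = 1.354×10^4 mm⁴
I = 1.354×10^4 mm⁴ = 1.354×10^-8 m⁴
Effective length L_e = K·L = 0.7 × 2.20 = 1.540 m
P_cr = π²EI / L_e² = π² × 119×10⁹ × 1.354×10^-8 / 1.540² = 6.706×10^3 N
Factor of safety n = P_cr / P = 6.7065 / 2.58 = 2.60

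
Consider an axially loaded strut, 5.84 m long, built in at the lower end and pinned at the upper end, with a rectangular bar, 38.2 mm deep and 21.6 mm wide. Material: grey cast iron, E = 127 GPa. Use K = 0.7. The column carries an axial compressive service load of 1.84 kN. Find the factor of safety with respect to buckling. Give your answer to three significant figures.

Buckling occurs about the weak axis: I_min = h·b³/12 with b = 21.6 mm (the shorter side).
I_min = 38.2×21.6³/12 = 3.208×10^4 mm⁴
I = 3.208×10^4 mm⁴ = 3.208×10^-8 m⁴
Effective length L_e = K·L = 0.7 × 5.84 = 4.088 m
P_cr = π²EI / L_e² = π² × 127×10⁹ × 3.208×10^-8 / 4.088² = 2.406×10^3 N
Factor of safety n = P_cr / P = 2.4062 / 1.84 = 1.31

n ≈ 1.31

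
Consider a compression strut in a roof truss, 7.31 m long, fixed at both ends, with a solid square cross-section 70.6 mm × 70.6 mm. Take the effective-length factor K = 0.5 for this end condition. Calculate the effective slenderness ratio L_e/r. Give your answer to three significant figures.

λ ≈ 179

For a square r = a/√12 = 70.6/√12 = 20.38 mm
L_e = K·L = 0.5 × 7.31 m = 3.655 m = 3655.0 mm
λ = L_e / r_min = 3655.0 / 20.38 = 179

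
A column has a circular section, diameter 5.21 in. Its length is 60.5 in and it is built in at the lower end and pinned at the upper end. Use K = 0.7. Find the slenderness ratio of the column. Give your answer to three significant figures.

For a solid circle r = d/4 = 5.21/4 = 1.302 in
L_e = K·L = 0.7 × 60.5 = 42.35 in
λ = L_e / r_min = 42.350 / 1.303 = 32.5

λ ≈ 32.5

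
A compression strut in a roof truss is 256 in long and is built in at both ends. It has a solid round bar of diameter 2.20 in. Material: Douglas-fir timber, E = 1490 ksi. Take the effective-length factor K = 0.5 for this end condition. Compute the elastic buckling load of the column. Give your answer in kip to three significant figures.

I = πd⁴/64 = π×2.20⁴/64 = 1.150 in⁴
Effective length L_e = K·L = 0.5 × 256 = 128.0 in
P_cr = π²EI / L_e² = π² × 1490×10³ × 1.150 / 128.0² = 1.032×10^3 lb

P_cr ≈ 1.03 kip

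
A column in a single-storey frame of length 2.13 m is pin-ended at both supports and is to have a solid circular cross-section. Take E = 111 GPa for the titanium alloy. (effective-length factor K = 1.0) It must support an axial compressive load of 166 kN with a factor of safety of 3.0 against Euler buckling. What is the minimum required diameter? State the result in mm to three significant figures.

d ≈ 80.5 mm

Required P_cr = n·P = 3.0 × 166 = 498.0 kN
L_e = K·L = 1 × 2.13 = 2.130 m
Required I = P_cr·L_e²/(π²E) = 4.980×10^5 × 2.130² / (π² × 1.11×10^11) = 2.062×10^-6 m⁴
I_req = 2.062×10^6 mm⁴
Solid circle: I = πd⁴/64  ⇒  d = (64I/π)^(1/4) = (64×2.062×10^6/π)^(1/4) = 80.5 mm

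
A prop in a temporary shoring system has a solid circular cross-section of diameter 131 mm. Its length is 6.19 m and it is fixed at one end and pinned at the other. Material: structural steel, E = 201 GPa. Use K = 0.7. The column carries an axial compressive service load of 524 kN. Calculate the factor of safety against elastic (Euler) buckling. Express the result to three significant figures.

n ≈ 2.92

I = πd⁴/64 = π×131⁴/64 = 1.446×10^7 mm⁴
I = 1.446×10^7 mm⁴ = 1.446×10^-5 m⁴
Effective length L_e = K·L = 0.7 × 6.19 = 4.333 m
P_cr = π²EI / L_e² = π² × 201×10⁹ × 1.446×10^-5 / 4.333² = 1.527×10^6 N
Factor of safety n = P_cr / P = 1527.5 / 524 = 2.92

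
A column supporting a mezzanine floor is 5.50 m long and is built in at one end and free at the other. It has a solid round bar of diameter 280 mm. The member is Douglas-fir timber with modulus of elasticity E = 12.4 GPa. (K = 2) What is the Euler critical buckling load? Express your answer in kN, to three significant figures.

P_cr ≈ 305 kN

I = πd⁴/64 = π×280⁴/64 = 3.017×10^8 mm⁴
I = 3.017×10^8 mm⁴ = 3.017×10^-4 m⁴
Effective length L_e = K·L = 2 × 5.50 = 11.00 m
P_cr = π²EI / L_e² = π² × 12.4×10⁹ × 3.017×10^-4 / 11.00² = 3.052×10^5 N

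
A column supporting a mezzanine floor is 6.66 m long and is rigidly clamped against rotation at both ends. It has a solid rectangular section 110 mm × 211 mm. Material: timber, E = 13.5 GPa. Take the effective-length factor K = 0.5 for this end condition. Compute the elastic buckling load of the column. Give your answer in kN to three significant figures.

Buckling occurs about the weak axis: I_min = h·b³/12 with b = 110 mm (the shorter side).
I_min = 211×110³/12 = 2.340×10^7 mm⁴
I = 2.340×10^7 mm⁴ = 2.340×10^-5 m⁴
Effective length L_e = K·L = 0.5 × 6.66 = 3.330 m
P_cr = π²EI / L_e² = π² × 13.5×10⁹ × 2.340×10^-5 / 3.330² = 2.812×10^5 N

P_cr ≈ 281 kN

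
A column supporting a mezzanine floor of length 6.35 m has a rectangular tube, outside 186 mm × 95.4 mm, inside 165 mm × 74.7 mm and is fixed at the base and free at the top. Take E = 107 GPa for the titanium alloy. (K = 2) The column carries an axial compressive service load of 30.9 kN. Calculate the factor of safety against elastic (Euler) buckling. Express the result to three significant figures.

Weak-axis I_min = (h_o·b_o³ − h_i·b_i³)/12 with b_o = 95.4, b_i = 74.70 mm (shorter outer/inner sides).
I_min = (186×95.4³ − 165.0×74.70³)/12 = 7.726×10^6 mm⁴
I = 7.726×10^6 mm⁴ = 7.726×10^-6 m⁴
Effective length L_e = K·L = 2 × 6.35 = 12.70 m
P_cr = π²EI / L_e² = π² × 107×10⁹ × 7.726×10^-6 / 12.70² = 5.059×10^4 N
Factor of safety n = P_cr / P = 50.589 / 30.9 = 1.64

n ≈ 1.64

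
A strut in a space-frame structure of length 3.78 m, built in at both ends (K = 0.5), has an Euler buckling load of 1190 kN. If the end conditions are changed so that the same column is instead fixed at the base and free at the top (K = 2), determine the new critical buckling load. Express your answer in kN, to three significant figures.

P_cr ∝ 1/K², so P_cr,new = P_cr,old × (K_old/K_new)² = 1190 × (0.5/2)²
= 1190 × 0.06250 = 74.4 kN

P_cr ≈ 74.4 kN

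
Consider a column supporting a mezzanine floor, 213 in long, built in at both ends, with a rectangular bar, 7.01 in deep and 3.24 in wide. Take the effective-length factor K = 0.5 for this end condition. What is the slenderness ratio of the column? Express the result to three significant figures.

For a rectangle r_min = b/√12 = 3.24/√12 = 0.9353 in
L_e = K·L = 0.5 × 213 = 106.5 in
λ = L_e / r_min = 106.50 / 0.9353 = 114

λ ≈ 114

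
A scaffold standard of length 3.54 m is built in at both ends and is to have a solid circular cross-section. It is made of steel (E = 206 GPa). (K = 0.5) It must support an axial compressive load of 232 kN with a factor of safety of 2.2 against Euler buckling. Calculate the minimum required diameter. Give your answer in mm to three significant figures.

Required P_cr = n·P = 2.2 × 232 = 510.4 kN
L_e = K·L = 0.5 × 3.54 = 1.770 m
Required I = P_cr·L_e²/(π²E) = 5.104×10^5 × 1.770² / (π² × 2.06×10^11) = 7.865×10^-7 m⁴
I_req = 7.865×10^5 mm⁴
Solid circle: I = πd⁴/64  ⇒  d = (64I/π)^(1/4) = (64×7.865×10^5/π)^(1/4) = 63.3 mm

d ≈ 63.3 mm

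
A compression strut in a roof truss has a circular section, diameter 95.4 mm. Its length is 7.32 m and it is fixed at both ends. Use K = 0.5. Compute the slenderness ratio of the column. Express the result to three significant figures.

λ ≈ 153

I = πd⁴/64 = π×95.4⁴/64 = 4.066×10^6 mm⁴
A = 7.148×10^3 mm²;  r_min = √(I/A) = √(4.066×10^6/7.148×10^3) = 23.85 mm
L_e = K·L = 0.5 × 7.32 m = 3.660 m = 3660.0 mm
λ = L_e / r_min = 3660.0 / 23.85 = 153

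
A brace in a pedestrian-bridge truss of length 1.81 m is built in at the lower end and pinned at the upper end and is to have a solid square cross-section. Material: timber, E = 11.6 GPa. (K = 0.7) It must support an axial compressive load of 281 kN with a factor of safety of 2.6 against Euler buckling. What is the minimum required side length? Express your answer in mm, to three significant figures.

Required P_cr = n·P = 2.6 × 281 = 730.6 kN
L_e = K·L = 0.7 × 1.81 = 1.267 m
Required I = P_cr·L_e²/(π²E) = 7.306×10^5 × 1.267² / (π² × 1.16×10^10) = 1.024×10^-5 m⁴
I_req = 1.024×10^7 mm⁴
Solid square: I = a⁴/12  ⇒  a = (12I)^(1/4) = (12×1.024×10^7)^(1/4) = 105 mm

a ≈ 105 mm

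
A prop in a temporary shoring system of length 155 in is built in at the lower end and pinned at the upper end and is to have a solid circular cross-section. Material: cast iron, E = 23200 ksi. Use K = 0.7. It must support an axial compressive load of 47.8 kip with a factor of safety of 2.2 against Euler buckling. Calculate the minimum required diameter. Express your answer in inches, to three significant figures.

d ≈ 3.24 in

Required P_cr = n·P = 2.2 × 47.8 = 105.2 kip
L_e = K·L = 0.7 × 155 = 108.5 in
Required I = P_cr·L_e²/(π²E) = 1.052×10^5 × 108.5² / (π² × 2.32×10^7) = 5.407 in⁴
Solid circle: I = πd⁴/64  ⇒  d = (64I/π)^(1/4) = (64×5.407/π)^(1/4) = 3.24 in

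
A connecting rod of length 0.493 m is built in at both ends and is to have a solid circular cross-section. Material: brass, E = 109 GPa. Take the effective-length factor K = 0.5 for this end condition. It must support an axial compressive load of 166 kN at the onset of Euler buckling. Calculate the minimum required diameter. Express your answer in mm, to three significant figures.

L_e = K·L = 0.5 × 0.493 = 0.2465 m
Required I = P_cr·L_e²/(π²E) = 1.660×10^5 × 0.2465² / (π² × 1.09×10^11) = 9.376×10^-9 m⁴
I_req = 9.376×10^3 mm⁴
Solid circle: I = πd⁴/64  ⇒  d = (64I/π)^(1/4) = (64×9.376×10^3/π)^(1/4) = 20.9 mm

d ≈ 20.9 mm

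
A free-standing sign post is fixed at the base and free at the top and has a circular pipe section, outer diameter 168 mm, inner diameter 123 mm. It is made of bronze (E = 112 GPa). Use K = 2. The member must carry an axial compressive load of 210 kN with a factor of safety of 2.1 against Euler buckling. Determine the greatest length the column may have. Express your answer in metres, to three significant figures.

d_o = 168 mm, d_i = 123 mm
I = π(d_o⁴ − d_i⁴)/64 = π(168⁴ − 123.0⁴)/64 = 2.787×10^7 mm⁴
I = 2.787×10^-5 m⁴
Required critical load P_cr = n·P = 2.1 × 210 = 441.0 kN = 4.410×10^5 N
From P_cr = π²EI/(K·L)²:  L = (1/K)·√(π²EI/P_cr) = (1/2)·√(π²×1.12×10^11×2.787×10^-5/4.410×10^5)
L = 4.18 m

L_max ≈ 4.18 m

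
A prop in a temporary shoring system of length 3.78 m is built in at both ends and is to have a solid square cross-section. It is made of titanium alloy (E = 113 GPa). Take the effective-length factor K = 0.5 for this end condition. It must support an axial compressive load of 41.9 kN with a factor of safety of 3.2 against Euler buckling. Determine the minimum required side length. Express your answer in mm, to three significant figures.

Required P_cr = n·P = 3.2 × 41.9 = 134.1 kN
L_e = K·L = 0.5 × 3.78 = 1.890 m
Required I = P_cr·L_e²/(π²E) = 1.341×10^5 × 1.890² / (π² × 1.13×10^11) = 4.294×10^-7 m⁴
I_req = 4.294×10^5 mm⁴
Solid square: I = a⁴/12  ⇒  a = (12I)^(1/4) = (12×4.294×10^5)^(1/4) = 47.6 mm

a ≈ 47.6 mm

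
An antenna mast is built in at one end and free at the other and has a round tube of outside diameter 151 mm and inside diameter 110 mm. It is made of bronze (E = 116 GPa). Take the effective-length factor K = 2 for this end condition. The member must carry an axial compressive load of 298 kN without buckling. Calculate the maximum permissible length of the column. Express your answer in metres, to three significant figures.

d_o = 151 mm, d_i = 110 mm
I = π(d_o⁴ − d_i⁴)/64 = π(151⁴ − 110.0⁴)/64 = 1.833×10^7 mm⁴
I = 1.833×10^-5 m⁴
At the buckling limit P_cr = P = 2.980×10^5 N
From P_cr = π²EI/(K·L)²:  L = (1/K)·√(π²EI/P_cr) = (1/2)·√(π²×1.16×10^11×1.833×10^-5/2.980×10^5)
L = 4.20 m

L_max ≈ 4.20 m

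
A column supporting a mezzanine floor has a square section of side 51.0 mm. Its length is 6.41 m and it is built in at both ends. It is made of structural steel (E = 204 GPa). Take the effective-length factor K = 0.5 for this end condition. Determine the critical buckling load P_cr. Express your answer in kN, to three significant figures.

I = a⁴/12 = 51.0⁴/12 = 5.638×10^5 mm⁴
I = 5.638×10^5 mm⁴ = 5.638×10^-7 m⁴
Effective length L_e = K·L = 0.5 × 6.41 = 3.205 m
P_cr = π²EI / L_e² = π² × 204×10⁹ × 5.638×10^-7 / 3.205² = 1.105×10^5 N

P_cr ≈ 111 kN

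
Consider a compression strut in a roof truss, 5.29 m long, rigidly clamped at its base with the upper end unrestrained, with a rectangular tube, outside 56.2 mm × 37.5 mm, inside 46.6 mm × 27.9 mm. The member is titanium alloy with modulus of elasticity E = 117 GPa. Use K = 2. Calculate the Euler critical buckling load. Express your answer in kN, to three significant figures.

P_cr ≈ 1.68 kN

Weak-axis I_min = (h_o·b_o³ − h_i·b_i³)/12 with b_o = 37.5, b_i = 27.90 mm (shorter outer/inner sides).
I_min = (56.2×37.5³ − 46.60×27.90³)/12 = 1.626×10^5 mm⁴
I = 1.626×10^5 mm⁴ = 1.626×10^-7 m⁴
Effective length L_e = K·L = 2 × 5.29 = 10.58 m
P_cr = π²EI / L_e² = π² × 117×10⁹ × 1.626×10^-7 / 10.58² = 1.678×10^3 N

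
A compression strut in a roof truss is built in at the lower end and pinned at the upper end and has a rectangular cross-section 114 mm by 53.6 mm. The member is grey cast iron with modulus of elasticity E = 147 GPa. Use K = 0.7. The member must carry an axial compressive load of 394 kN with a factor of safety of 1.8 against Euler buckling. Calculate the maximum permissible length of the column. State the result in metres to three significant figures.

L_max ≈ 2.47 m

Buckling occurs about the weak axis: I_min = h·b³/12 with b = 53.6 mm (the shorter side).
I_min = 114×53.6³/12 = 1.463×10^6 mm⁴
I = 1.463×10^-6 m⁴
Required critical load P_cr = n·P = 1.8 × 394 = 709.2 kN = 7.092×10^5 N
From P_cr = π²EI/(K·L)²:  L = (1/K)·√(π²EI/P_cr) = (1/0.7)·√(π²×1.47×10^11×1.463×10^-6/7.092×10^5)
L = 2.47 m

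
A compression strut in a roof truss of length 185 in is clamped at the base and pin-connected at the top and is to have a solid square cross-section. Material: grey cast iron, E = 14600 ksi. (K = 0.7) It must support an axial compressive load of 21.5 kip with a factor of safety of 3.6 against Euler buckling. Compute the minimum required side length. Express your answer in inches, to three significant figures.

Required P_cr = n·P = 3.6 × 21.5 = 77.40 kip
L_e = K·L = 0.7 × 185 = 129.5 in
Required I = P_cr·L_e²/(π²E) = 7.740×10^4 × 129.5² / (π² × 1.46×10^7) = 9.008 in⁴
Solid square: I = a⁴/12  ⇒  a = (12I)^(1/4) = (12×9.008)^(1/4) = 3.22 in

a ≈ 3.22 in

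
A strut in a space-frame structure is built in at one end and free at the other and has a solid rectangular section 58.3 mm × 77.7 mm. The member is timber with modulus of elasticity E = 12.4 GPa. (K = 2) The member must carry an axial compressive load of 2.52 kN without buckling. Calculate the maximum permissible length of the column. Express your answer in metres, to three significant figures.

L_max ≈ 3.95 m

Buckling occurs about the weak axis: I_min = h·b³/12 with b = 58.3 mm (the shorter side).
I_min = 77.7×58.3³/12 = 1.283×10^6 mm⁴
I = 1.283×10^-6 m⁴
At the buckling limit P_cr = P = 2.520×10^3 N
From P_cr = π²EI/(K·L)²:  L = (1/K)·√(π²EI/P_cr) = (1/2)·√(π²×1.24×10^10×1.283×10^-6/2.520×10^3)
L = 3.95 m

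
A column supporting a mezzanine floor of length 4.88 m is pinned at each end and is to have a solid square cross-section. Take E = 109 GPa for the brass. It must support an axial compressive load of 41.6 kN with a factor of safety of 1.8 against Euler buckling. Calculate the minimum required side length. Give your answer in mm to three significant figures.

a ≈ 66.8 mm

Required P_cr = n·P = 1.8 × 41.6 = 74.88 kN
L_e = K·L = 1 × 4.88 = 4.880 m
Required I = P_cr·L_e²/(π²E) = 7.488×10^4 × 4.880² / (π² × 1.09×10^11) = 1.658×10^-6 m⁴
I_req = 1.658×10^6 mm⁴
Solid square: I = a⁴/12  ⇒  a = (12I)^(1/4) = (12×1.658×10^6)^(1/4) = 66.8 mm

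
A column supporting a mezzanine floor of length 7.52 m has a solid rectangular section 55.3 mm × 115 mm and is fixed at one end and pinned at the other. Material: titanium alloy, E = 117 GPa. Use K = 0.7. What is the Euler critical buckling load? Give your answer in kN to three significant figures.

Buckling occurs about the weak axis: I_min = h·b³/12 with b = 55.3 mm (the shorter side).
I_min = 115×55.3³/12 = 1.621×10^6 mm⁴
I = 1.621×10^6 mm⁴ = 1.621×10^-6 m⁴
Effective length L_e = K·L = 0.7 × 7.52 = 5.264 m
P_cr = π²EI / L_e² = π² × 117×10⁹ × 1.621×10^-6 / 5.264² = 6.754×10^4 N

P_cr ≈ 67.5 kN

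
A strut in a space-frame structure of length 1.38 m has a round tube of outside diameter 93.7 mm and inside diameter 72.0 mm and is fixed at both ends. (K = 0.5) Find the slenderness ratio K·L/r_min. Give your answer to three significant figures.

d_o = 93.7 mm, d_i = 72.0 mm
I = π(d_o⁴ − d_i⁴)/64 = π(93.7⁴ − 72.00⁴)/64 = 2.465×10^6 mm⁴
A = 2.824×10^3 mm²;  r_min = √(I/A) = √(2.465×10^6/2.824×10^3) = 29.54 mm
L_e = K·L = 0.5 × 1.38 m = 0.6900 m = 690.00 mm
λ = L_e / r_min = 690.00 / 29.54 = 23.4

λ ≈ 23.4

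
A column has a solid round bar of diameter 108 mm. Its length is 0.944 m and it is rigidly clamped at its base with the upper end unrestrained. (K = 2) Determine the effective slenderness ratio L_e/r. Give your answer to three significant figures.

I = πd⁴/64 = π×108⁴/64 = 6.678×10^6 mm⁴
A = 9.161×10^3 mm²;  r_min = √(I/A) = √(6.678×10^6/9.161×10^3) = 27.00 mm
L_e = K·L = 2 × 0.944 m = 1.888 m = 1888.0 mm
λ = L_e / r_min = 1888.0 / 27.00 = 69.9

λ ≈ 69.9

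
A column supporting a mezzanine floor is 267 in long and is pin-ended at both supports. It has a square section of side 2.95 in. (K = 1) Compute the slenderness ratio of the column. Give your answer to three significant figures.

I = a⁴/12 = 2.95⁴/12 = 6.311 in⁴
A = 8.702 in²;  r_min = √(I/A) = √(6.311/8.702) = 0.8516 in
L_e = K·L = 1 × 267 = 267.0 in
λ = L_e / r_min = 267.00 / 0.8516 = 314

λ ≈ 314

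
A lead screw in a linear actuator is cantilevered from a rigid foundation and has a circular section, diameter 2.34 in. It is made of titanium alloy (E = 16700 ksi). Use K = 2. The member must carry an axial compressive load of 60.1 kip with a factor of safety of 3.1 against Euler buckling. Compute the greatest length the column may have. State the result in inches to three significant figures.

L_max ≈ 18.0 in

I = πd⁴/64 = π×2.34⁴/64 = 1.472 in⁴
Required critical load P_cr = n·P = 3.1 × 60.1 = 186.3 kip = 1.863×10^5 lb
From P_cr = π²EI/(K·L)²:  L = (1/K)·√(π²EI/P_cr) = (1/2)·√(π²×1.67×10^7×1.472/1.863×10^5)
L = 18.0 in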